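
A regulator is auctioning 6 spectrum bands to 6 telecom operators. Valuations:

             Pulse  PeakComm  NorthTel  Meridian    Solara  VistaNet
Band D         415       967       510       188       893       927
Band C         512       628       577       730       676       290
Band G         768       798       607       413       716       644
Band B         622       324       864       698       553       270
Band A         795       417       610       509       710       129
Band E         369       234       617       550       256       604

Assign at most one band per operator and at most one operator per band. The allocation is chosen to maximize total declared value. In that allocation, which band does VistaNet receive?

Optimal: Pulse→Band A ($795M), PeakComm→Band G ($798M), NorthTel→Band B ($864M), Meridian→Band C ($730M), Solara→Band D ($893M), VistaNet→Band E ($604M) — total 795+798+864+730+893+604 = $4684M.
Row-greedy (each operator in turn takes its best remaining band) gives $4676M, worse by 8.
Swapping Pulse↔VistaNet (Pulse→Band E $369M, VistaNet→Band A $129M) loses 901.
VistaNet's own top band is Band D ($927M), but forcing VistaNet→Band D and reassigning the rest optimally gives only $4610M — worse by 74.

VistaNet receives Band E.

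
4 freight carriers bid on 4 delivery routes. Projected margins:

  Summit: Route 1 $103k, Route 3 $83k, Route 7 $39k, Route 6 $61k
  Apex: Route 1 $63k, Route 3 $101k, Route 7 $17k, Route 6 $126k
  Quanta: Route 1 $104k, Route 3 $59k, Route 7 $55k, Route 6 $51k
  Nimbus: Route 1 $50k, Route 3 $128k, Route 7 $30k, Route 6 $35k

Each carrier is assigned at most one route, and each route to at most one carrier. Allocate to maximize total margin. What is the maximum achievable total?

Max total: $412k

This is the linear assignment problem.
Optimal: Summit→Route 1 ($103k), Apex→Route 6 ($126k), Quanta→Route 7 ($55k), Nimbus→Route 3 ($128k) — total 103+126+55+128 = $412k.
Next-best assignment: Summit→Route 7, Apex→Route 6, Quanta→Route 1, Nimbus→Route 3 = $397k.
Checked against all permutations: $412k is optimal.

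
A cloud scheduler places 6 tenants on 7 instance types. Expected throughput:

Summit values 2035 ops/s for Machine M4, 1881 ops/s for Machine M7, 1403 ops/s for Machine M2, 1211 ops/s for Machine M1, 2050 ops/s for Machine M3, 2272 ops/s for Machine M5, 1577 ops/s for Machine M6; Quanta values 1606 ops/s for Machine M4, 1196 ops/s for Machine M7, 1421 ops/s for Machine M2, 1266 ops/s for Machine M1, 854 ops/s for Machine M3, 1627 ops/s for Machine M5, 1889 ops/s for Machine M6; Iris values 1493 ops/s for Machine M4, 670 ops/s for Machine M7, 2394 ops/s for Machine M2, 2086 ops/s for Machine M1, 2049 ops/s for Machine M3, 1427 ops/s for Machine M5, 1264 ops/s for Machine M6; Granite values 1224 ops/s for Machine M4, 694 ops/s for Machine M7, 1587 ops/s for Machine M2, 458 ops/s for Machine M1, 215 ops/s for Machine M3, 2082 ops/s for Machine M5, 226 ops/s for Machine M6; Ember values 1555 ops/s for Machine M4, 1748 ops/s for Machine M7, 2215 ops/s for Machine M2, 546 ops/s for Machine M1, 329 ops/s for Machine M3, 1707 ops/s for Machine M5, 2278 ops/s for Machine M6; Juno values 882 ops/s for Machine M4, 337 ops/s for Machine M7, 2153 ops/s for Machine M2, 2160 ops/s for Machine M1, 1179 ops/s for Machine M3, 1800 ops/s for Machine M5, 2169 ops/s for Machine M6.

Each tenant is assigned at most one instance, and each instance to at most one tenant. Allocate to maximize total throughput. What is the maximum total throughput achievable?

Maximum total: 12570 ops/s

This is a one-to-one assignment (maximum-weight bipartite matching).
Optimal: Summit→Machine M3 (2050 ops/s), Quanta→Machine M4 (1606 ops/s), Iris→Machine M2 (2394 ops/s), Granite→Machine M5 (2082 ops/s), Ember→Machine M6 (2278 ops/s), Juno→Machine M1 (2160 ops/s) — total 2050+1606+2394+2082+2278+2160 = 12570 ops/s.
Row-greedy (each tenant in turn takes its best remaining instance) gives 11687 ops/s, worse by 883.
Next-best assignment: Summit→Machine M4, Quanta→Machine M6, Iris→Machine M3, Granite→Machine M5, Ember→Machine M2, Juno→Machine M1 = 12430 ops/s.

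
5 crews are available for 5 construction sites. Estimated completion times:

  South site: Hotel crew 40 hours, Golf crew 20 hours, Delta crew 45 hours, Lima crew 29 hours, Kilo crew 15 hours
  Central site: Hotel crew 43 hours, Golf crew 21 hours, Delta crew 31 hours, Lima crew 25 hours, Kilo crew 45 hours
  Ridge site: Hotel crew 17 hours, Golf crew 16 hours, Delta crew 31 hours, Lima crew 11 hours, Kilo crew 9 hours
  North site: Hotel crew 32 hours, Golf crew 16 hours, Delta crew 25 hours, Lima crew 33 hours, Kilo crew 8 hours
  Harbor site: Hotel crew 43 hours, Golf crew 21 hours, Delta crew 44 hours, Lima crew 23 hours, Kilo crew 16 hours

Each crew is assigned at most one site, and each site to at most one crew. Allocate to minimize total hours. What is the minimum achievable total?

Minimum total: 99 hours

Treat this as an assignment problem: match each crew to one site.
Optimal: Hotel crew→Ridge site (17 hours), Golf crew→South site (20 hours), Delta crew→Central site (31 hours), Lima crew→Harbor site (23 hours), Kilo crew→North site (8 hours) — total 17+20+31+23+8 = 99 hours.
Row-greedy (each crew in turn takes its cheapest remaining site) gives 102 hours, worse by 3.
Swapping Kilo crew↔Golf crew (Kilo crew→South site 15 hours, Golf crew→North site 16 hours) adds 3.
Every other assignment is strictly worse.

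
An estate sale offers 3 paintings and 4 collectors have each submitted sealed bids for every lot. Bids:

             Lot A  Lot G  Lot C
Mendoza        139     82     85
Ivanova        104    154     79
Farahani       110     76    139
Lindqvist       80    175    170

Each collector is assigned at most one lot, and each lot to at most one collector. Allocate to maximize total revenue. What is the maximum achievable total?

This is a one-to-one assignment (maximum-weight bipartite matching).
Optimal: Mendoza→Lot A ($139), Ivanova→Lot G ($154), Lindqvist→Lot C ($170) — total 139+154+170 = $463.
Max-entry greedy (repeatedly take the single best remaining cell) gives $453, worse by 10.
Next-best assignment: Mendoza→Lot A, Lindqvist→Lot G, Farahani→Lot C = $453.

Maximum total: $463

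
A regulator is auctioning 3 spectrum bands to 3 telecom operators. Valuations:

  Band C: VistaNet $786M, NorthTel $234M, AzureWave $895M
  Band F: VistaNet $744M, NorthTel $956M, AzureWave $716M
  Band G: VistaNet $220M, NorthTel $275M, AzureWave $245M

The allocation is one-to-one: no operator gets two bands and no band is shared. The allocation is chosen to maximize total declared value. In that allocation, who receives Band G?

This is the linear assignment problem.
Optimal: VistaNet→Band G ($220M), NorthTel→Band F ($956M), AzureWave→Band C ($895M) — total 220+956+895 = $2071M.
Row-greedy (each operator in turn takes its best remaining band) gives $1987M, worse by 84.
VistaNet's own top band is Band C ($786M), but forcing VistaNet→Band C and reassigning the rest optimally gives only $1987M — worse by 84.

VistaNet receives Band G.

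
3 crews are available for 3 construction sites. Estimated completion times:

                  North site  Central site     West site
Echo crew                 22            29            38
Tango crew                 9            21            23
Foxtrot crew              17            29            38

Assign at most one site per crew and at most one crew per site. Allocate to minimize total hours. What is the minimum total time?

Minimum total: 69 hours

This is the linear assignment problem.
Optimal: Echo crew→Central site (29 hours), Tango crew→West site (23 hours), Foxtrot crew→North site (17 hours) — total 29+23+17 = 69 hours.
Column-greedy (each site in turn goes to its cheapest remaining crew) gives 76 hours, worse by 7.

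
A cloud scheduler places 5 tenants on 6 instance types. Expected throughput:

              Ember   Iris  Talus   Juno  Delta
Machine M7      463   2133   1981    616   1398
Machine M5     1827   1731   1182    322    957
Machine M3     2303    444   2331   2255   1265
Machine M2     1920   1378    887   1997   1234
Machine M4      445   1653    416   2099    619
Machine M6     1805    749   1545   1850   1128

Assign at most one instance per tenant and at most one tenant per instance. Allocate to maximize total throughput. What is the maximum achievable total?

Max total: 9624 ops/s

Optimal: Ember→Machine M5 (1827 ops/s), Iris→Machine M7 (2133 ops/s), Talus→Machine M3 (2331 ops/s), Juno→Machine M4 (2099 ops/s), Delta→Machine M2 (1234 ops/s) — total 1827+2133+2331+2099+1234 = 9624 ops/s.
Max-entry greedy (repeatedly take the single best remaining cell) gives 9611 ops/s, worse by 13.
Next-best assignment: Ember→Machine M2, Iris→Machine M7, Talus→Machine M3, Juno→Machine M4, Delta→Machine M6 = 9611 ops/s.
Swapping Iris↔Talus (Iris→Machine M3 444 ops/s, Talus→Machine M7 1981 ops/s) loses 2039.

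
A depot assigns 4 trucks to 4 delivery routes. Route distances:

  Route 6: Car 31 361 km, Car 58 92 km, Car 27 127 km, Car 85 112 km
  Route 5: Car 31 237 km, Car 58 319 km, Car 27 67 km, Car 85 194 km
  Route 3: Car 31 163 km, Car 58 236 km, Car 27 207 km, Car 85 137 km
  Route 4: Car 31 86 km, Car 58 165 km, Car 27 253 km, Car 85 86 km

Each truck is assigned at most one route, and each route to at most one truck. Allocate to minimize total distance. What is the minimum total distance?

Optimal: Car 31→Route 4 (86 km), Car 58→Route 6 (92 km), Car 27→Route 5 (67 km), Car 85→Route 3 (137 km) — total 86+92+67+137 = 382 km.
Every other assignment is strictly worse.

Min total: 382 km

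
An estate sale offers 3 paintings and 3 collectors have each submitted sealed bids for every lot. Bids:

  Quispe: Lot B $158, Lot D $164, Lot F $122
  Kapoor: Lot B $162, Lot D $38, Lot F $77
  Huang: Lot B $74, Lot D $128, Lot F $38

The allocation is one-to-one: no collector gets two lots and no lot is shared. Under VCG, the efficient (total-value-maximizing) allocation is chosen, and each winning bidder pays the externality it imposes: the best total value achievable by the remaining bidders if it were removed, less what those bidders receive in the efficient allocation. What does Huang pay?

Efficient allocation: Quispe→Lot F ($122), Kapoor→Lot B ($162), Huang→Lot D ($128); total welfare W = $412.
Huang receives Lot D at value $128, so the others get W − 128 = $284.
Without Huang: best allocation of the remaining 2 bidders over all 3 lots is Quispe→Lot D ($164), Kapoor→Lot B ($162), total $326.
VCG payment = (others' best without Huang) − (others' welfare with Huang) = 326 − 284 = $42.

Huang pays $42.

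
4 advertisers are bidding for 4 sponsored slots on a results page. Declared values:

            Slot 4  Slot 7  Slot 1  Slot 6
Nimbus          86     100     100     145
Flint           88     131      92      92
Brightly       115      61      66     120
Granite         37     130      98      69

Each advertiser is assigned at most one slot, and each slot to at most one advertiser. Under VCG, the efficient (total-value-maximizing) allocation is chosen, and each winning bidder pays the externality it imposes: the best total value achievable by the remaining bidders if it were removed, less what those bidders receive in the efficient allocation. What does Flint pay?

Efficient allocation: Nimbus→Slot 6 ($145), Flint→Slot 7 ($131), Brightly→Slot 4 ($115), Granite→Slot 1 ($98); total welfare W = $489.
Flint receives Slot 7 at value $131, so the others get W − 131 = $358.
Without Flint: best allocation of the remaining 3 bidders over all 4 slots is Nimbus→Slot 6 ($145), Brightly→Slot 4 ($115), Granite→Slot 7 ($130), total $390.
VCG payment = (others' best without Flint) − (others' welfare with Flint) = 390 − 358 = $32.

Flint pays $32.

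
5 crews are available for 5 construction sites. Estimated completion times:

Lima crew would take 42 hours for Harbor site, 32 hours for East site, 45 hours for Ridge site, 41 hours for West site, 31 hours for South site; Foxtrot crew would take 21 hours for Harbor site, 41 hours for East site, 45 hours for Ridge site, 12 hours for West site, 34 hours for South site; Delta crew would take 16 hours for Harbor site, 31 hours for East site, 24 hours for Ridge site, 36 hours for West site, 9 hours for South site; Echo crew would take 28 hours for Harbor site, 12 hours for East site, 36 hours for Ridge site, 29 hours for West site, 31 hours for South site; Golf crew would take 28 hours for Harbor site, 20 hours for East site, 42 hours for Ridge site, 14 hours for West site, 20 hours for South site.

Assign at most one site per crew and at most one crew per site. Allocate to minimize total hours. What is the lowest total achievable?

This is a one-to-one assignment (minimum-cost bipartite matching).
Optimal: Lima crew→Ridge site (45 hours), Foxtrot crew→Harbor site (21 hours), Delta crew→South site (9 hours), Echo crew→East site (12 hours), Golf crew→West site (14 hours) — total 45+21+9+12+14 = 101 hours.
Column-greedy (each site in turn goes to its cheapest remaining crew) gives 113 hours, worse by 12.
Next-best assignment: Lima crew→South site, Foxtrot crew→Harbor site, Delta crew→Ridge site, Echo crew→East site, Golf crew→West site = 102 hours.

Minimum total: 101 hours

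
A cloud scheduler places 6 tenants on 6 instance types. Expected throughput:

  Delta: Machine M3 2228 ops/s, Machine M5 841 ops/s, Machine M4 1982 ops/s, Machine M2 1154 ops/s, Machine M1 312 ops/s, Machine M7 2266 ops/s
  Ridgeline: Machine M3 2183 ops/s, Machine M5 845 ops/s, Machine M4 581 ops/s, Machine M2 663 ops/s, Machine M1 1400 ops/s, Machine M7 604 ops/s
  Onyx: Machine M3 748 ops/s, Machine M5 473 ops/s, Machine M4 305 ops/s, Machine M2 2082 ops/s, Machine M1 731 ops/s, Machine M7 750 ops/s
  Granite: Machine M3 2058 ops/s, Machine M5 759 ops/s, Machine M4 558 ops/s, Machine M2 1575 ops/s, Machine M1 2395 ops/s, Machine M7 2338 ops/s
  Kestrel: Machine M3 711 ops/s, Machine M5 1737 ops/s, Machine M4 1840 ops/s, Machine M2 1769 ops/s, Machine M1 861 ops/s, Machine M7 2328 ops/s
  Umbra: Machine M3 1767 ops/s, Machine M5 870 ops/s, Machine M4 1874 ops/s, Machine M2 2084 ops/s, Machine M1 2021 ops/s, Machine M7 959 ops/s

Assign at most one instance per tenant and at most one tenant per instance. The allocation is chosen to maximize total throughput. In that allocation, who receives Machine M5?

This is a one-to-one assignment (maximum-weight bipartite matching).
Optimal: Delta→Machine M7 (2266 ops/s), Ridgeline→Machine M3 (2183 ops/s), Onyx→Machine M2 (2082 ops/s), Granite→Machine M1 (2395 ops/s), Kestrel→Machine M5 (1737 ops/s), Umbra→Machine M4 (1874 ops/s) — total 2266+2183+2082+2395+1737+1874 = 12537 ops/s.
Row-greedy (each tenant in turn takes its best remaining instance) gives 11636 ops/s, worse by 901.
Checked against all permutations: 12537 ops/s is optimal.
Kestrel's own top instance is Machine M7 (2328 ops/s), but forcing Kestrel→Machine M7 and reassigning the rest optimally gives only 11840 ops/s — worse by 697.

Kestrel receives Machine M5.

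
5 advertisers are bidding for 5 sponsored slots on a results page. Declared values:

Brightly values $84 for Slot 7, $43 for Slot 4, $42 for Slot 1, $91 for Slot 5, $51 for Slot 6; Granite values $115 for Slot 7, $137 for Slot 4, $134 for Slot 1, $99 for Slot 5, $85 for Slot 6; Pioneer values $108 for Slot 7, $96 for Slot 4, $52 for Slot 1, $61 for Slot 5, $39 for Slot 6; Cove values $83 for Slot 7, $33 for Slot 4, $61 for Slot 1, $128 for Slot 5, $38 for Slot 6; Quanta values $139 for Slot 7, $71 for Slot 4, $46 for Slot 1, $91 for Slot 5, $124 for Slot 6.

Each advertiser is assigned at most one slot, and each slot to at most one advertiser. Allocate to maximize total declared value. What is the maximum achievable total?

Optimal: Brightly→Slot 7 ($84), Granite→Slot 1 ($134), Pioneer→Slot 4 ($96), Cove→Slot 5 ($128), Quanta→Slot 6 ($124) — total 84+134+96+128+124 = $566.
Row-greedy (each advertiser in turn takes its best remaining slot) gives $521, worse by 45.
Swapping Brightly↔Pioneer (Brightly→Slot 4 $43, Pioneer→Slot 7 $108) loses 29.

Maximum total: $566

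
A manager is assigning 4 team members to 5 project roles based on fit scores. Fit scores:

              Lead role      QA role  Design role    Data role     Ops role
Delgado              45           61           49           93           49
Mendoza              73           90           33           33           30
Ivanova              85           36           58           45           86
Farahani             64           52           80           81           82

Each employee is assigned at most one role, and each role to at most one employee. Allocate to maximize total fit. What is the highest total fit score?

Optimal: Delgado→Data role (93 pts), Mendoza→QA role (90 pts), Ivanova→Lead role (85 pts), Farahani→Ops role (82 pts) — total 93+90+85+82 = 350 pts.
Column-greedy (each role in turn goes to its best remaining employee) gives 348 pts, worse by 2.
Next-best assignment: Delgado→Data role, Mendoza→QA role, Ivanova→Ops role, Farahani→Design role = 349 pts.

Maximum total: 350 pts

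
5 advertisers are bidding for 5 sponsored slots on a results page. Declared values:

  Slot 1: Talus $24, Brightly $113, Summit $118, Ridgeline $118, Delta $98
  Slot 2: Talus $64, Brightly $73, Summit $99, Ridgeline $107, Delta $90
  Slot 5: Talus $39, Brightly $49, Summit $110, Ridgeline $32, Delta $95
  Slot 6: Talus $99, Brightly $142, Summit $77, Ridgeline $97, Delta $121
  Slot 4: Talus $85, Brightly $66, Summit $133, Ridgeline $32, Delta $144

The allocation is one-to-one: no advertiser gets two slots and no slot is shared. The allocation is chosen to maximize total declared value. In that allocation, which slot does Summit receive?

Summit receives Slot 5.

This is a one-to-one assignment (maximum-weight bipartite matching).
Optimal: Talus→Slot 2 ($64), Brightly→Slot 6 ($142), Summit→Slot 5 ($110), Ridgeline→Slot 1 ($118), Delta→Slot 4 ($144) — total 64+142+110+118+144 = $578.
Max-entry greedy (repeatedly take the single best remaining cell) gives $550, worse by 28.
Next-best assignment: Talus→Slot 6, Brightly→Slot 1, Summit→Slot 5, Ridgeline→Slot 2, Delta→Slot 4 = $573.
Summit's own top slot is Slot 4 ($133), but forcing Summit→Slot 4 and reassigning the rest optimally gives only $552 — worse by 26.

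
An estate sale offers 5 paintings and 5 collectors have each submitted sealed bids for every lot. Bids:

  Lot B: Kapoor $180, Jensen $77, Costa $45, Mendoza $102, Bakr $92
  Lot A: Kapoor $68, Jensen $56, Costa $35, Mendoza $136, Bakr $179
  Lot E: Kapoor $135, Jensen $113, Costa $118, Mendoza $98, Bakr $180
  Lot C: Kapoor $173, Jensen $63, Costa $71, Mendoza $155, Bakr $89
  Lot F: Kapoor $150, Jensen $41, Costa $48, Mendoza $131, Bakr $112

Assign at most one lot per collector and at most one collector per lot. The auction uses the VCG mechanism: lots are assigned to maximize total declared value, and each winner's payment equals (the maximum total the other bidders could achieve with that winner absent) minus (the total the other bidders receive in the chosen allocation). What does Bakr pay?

Efficient allocation: Kapoor→Lot F ($150), Jensen→Lot B ($77), Costa→Lot E ($118), Mendoza→Lot C ($155), Bakr→Lot A ($179); total welfare W = $679.
Bakr receives Lot A at value $179, so the others get W − 179 = $500.
Without Bakr: best allocation of the remaining 4 bidders over all 5 lots is Kapoor→Lot B ($180), Jensen→Lot A ($56), Costa→Lot E ($118), Mendoza→Lot C ($155), total $509.
VCG payment = (others' best without Bakr) − (others' welfare with Bakr) = 509 − 500 = $9.

Bakr pays $9.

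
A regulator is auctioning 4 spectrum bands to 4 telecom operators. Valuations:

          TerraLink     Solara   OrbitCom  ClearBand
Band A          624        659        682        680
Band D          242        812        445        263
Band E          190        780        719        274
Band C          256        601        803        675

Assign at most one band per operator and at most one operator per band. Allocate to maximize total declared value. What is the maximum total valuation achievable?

Maximum total: $2830M

Optimal: TerraLink→Band A ($624M), Solara→Band D ($812M), OrbitCom→Band E ($719M), ClearBand→Band C ($675M) — total 624+812+719+675 = $2830M.
Max-entry greedy (repeatedly take the single best remaining cell) gives $2485M, worse by 345.
Swapping Solara↔OrbitCom (Solara→Band E $780M, OrbitCom→Band D $445M) loses 306.
Checked against all permutations: $2830M is optimal.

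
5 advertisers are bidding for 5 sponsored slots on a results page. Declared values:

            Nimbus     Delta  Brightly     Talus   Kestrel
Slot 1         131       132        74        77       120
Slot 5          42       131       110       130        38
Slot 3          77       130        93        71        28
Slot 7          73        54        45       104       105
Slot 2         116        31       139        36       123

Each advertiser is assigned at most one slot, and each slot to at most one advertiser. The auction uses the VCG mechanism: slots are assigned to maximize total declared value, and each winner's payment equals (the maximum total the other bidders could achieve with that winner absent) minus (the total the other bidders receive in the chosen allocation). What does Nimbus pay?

Nimbus pays $15.

Efficient allocation: Nimbus→Slot 1 ($131), Delta→Slot 3 ($130), Brightly→Slot 2 ($139), Talus→Slot 5 ($130), Kestrel→Slot 7 ($105); total welfare W = $635.
Nimbus receives Slot 1 at value $131, so the others get W − 131 = $504.
Without Nimbus: best allocation of the remaining 4 bidders over all 5 slots is Delta→Slot 3 ($130), Brightly→Slot 2 ($139), Talus→Slot 5 ($130), Kestrel→Slot 1 ($120), total $519.
VCG payment = (others' best without Nimbus) − (others' welfare with Nimbus) = 519 − 504 = $15.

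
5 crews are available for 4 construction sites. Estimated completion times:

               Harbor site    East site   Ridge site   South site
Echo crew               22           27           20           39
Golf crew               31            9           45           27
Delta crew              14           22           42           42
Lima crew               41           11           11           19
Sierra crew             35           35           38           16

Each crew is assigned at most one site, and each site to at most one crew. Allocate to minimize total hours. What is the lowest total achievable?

Min total: 50 hours

Optimal: Delta crew→Harbor site (14 hours), Golf crew→East site (9 hours), Lima crew→Ridge site (11 hours), Sierra crew→South site (16 hours) — total 14+9+11+16 = 50 hours.
Row-greedy (each crew in turn takes its cheapest remaining site) gives 62 hours, worse by 12.
Next-best assignment: Echo crew→Harbor site, Golf crew→East site, Lima crew→Ridge site, Sierra crew→South site = 58 hours.
Every other assignment is strictly worse.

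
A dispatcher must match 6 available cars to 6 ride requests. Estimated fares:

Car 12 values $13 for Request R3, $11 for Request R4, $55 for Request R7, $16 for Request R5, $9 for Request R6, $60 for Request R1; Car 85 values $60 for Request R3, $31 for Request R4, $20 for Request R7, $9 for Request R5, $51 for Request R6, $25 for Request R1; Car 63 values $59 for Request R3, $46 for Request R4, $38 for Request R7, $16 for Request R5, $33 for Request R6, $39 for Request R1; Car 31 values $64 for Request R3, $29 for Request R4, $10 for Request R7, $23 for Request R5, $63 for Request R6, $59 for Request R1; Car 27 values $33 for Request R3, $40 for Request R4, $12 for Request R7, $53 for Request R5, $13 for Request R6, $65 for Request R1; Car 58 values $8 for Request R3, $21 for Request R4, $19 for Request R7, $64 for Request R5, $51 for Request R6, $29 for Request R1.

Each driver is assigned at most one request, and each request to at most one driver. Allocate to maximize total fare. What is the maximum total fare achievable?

Maximum total: $353

This is a one-to-one assignment (maximum-weight bipartite matching).
Optimal: Car 12→Request R7 ($55), Car 85→Request R3 ($60), Car 63→Request R4 ($46), Car 31→Request R6 ($63), Car 27→Request R1 ($65), Car 58→Request R5 ($64) — total 55+60+46+63+65+64 = $353.
Column-greedy (each request in turn goes to its best remaining driver) gives $345, worse by 8.
Swapping Car 12↔Car 31 (Car 12→Request R6 $9, Car 31→Request R7 $10) loses 99.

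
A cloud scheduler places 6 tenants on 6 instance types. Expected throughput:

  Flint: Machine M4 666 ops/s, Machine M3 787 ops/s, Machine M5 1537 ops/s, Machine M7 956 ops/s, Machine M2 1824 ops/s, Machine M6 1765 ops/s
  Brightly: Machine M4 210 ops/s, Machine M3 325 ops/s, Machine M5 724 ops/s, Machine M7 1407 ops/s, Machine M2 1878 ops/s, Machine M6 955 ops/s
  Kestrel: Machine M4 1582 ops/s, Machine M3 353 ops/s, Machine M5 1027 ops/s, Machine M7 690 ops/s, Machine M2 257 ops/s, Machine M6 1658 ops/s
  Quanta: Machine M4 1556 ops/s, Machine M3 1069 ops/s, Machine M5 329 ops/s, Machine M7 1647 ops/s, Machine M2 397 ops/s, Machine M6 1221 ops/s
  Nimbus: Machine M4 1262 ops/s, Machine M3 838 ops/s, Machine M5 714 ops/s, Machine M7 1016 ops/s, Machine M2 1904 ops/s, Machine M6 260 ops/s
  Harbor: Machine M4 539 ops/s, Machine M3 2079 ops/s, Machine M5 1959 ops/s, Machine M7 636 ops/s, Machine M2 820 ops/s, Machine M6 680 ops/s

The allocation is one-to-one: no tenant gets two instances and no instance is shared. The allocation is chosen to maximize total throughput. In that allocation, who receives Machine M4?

Quanta receives Machine M4.

Optimal: Flint→Machine M5 (1537 ops/s), Brightly→Machine M7 (1407 ops/s), Kestrel→Machine M6 (1658 ops/s), Quanta→Machine M4 (1556 ops/s), Nimbus→Machine M2 (1904 ops/s), Harbor→Machine M3 (2079 ops/s) — total 1537+1407+1658+1556+1904+2079 = 10141 ops/s.
Max-entry greedy (repeatedly take the single best remaining cell) gives 9701 ops/s, worse by 440.
Every other assignment is strictly worse.
Quanta's own top instance is Machine M7 (1647 ops/s), but forcing Quanta→Machine M7 and reassigning the rest optimally gives only 10061 ops/s — worse by 80.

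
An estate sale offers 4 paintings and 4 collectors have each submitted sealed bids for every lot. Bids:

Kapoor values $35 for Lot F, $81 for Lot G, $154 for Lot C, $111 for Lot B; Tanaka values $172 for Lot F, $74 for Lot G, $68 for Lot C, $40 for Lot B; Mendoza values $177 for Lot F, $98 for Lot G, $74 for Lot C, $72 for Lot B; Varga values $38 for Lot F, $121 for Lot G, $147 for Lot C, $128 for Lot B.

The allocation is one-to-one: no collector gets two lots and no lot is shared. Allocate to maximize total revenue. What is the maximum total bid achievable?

Maximum total: $552

Optimal: Kapoor→Lot C ($154), Tanaka→Lot F ($172), Mendoza→Lot G ($98), Varga→Lot B ($128) — total 154+172+98+128 = $552.
Max-entry greedy (repeatedly take the single best remaining cell) gives $533, worse by 19.
Swapping Tanaka↔Kapoor (Tanaka→Lot C $68, Kapoor→Lot F $35) loses 223.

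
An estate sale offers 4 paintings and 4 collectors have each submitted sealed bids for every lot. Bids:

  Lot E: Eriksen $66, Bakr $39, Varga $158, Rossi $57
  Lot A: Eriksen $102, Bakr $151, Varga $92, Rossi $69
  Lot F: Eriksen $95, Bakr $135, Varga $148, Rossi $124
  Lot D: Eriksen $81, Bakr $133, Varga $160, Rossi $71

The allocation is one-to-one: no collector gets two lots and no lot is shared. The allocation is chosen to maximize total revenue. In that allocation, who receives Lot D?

Bakr receives Lot D.

Optimal: Eriksen→Lot A ($102), Bakr→Lot D ($133), Varga→Lot E ($158), Rossi→Lot F ($124) — total 102+133+158+124 = $517.
Row-greedy (each collector in turn takes its best remaining lot) gives $454, worse by 63.
Swapping Rossi↔Varga (Rossi→Lot E $57, Varga→Lot F $148) loses 77.
Every other assignment is strictly worse.
Bakr's own top lot is Lot A ($151), but forcing Bakr→Lot A and reassigning the rest optimally gives only $514 — worse by 3.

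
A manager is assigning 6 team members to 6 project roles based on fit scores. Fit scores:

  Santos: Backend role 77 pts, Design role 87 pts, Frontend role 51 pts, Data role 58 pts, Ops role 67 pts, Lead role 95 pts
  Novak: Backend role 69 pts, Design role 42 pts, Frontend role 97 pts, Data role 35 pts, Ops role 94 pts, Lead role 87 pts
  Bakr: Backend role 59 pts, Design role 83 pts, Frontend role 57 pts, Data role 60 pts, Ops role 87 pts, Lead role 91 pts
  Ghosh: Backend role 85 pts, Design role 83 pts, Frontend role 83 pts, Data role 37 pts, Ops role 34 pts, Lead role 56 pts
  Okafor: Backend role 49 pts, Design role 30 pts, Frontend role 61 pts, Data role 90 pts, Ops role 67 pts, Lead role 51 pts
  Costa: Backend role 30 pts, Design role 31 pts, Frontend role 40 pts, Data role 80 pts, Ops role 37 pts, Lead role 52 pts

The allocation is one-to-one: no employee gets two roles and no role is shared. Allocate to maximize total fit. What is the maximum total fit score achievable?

Optimal: Santos→Design role (87 pts), Novak→Frontend role (97 pts), Bakr→Lead role (91 pts), Ghosh→Backend role (85 pts), Okafor→Ops role (67 pts), Costa→Data role (80 pts) — total 87+97+91+85+67+80 = 507 pts.
Checked against all permutations: 507 pts is optimal.

Max total: 507 pts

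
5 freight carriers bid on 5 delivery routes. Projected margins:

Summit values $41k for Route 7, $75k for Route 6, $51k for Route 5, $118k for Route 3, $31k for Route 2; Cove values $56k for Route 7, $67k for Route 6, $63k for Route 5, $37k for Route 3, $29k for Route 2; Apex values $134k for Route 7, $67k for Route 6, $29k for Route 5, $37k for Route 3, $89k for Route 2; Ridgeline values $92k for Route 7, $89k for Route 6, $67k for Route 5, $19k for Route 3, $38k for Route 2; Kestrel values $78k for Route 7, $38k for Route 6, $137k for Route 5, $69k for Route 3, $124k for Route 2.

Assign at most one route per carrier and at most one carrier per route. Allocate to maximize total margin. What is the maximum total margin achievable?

Maximum total: $528k

Treat this as an assignment problem: match each carrier to one route.
Optimal: Summit→Route 3 ($118k), Cove→Route 5 ($63k), Apex→Route 7 ($134k), Ridgeline→Route 6 ($89k), Kestrel→Route 2 ($124k) — total 118+63+134+89+124 = $528k.
Row-greedy (each carrier in turn takes its best remaining route) gives $510k, worse by 18.
Every other assignment is strictly worse.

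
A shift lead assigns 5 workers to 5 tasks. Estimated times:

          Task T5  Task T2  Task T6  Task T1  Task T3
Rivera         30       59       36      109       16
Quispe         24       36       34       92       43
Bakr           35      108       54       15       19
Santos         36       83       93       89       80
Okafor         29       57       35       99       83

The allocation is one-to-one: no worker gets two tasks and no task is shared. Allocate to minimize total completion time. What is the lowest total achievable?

Optimal: Rivera→Task T3 (16 min), Quispe→Task T2 (36 min), Bakr→Task T1 (15 min), Santos→Task T5 (36 min), Okafor→Task T6 (35 min) — total 16+36+15+36+35 = 138 min.
Row-greedy (each worker in turn takes its cheapest remaining task) gives 173 min, worse by 35.

Minimum total: 138 min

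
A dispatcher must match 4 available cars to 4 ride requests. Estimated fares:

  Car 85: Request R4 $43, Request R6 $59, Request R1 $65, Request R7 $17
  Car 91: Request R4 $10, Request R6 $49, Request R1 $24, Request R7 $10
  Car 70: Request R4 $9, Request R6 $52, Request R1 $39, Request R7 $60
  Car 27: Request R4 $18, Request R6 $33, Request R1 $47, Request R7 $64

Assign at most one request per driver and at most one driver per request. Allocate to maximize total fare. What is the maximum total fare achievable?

Maximum total: $199

This is the linear assignment problem.
Optimal: Car 85→Request R4 ($43), Car 91→Request R6 ($49), Car 70→Request R7 ($60), Car 27→Request R1 ($47) — total 43+49+60+47 = $199.
Column-greedy (each request in turn goes to its best remaining driver) gives $152, worse by 47.
Checked against all permutations: $199 is optimal.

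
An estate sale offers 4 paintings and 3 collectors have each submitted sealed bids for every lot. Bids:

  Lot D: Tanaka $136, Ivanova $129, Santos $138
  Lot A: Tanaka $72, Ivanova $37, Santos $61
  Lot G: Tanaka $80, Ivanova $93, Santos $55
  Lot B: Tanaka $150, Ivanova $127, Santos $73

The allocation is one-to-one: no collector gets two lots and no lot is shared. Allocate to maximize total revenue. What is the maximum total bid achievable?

Optimal: Tanaka→Lot B ($150), Ivanova→Lot G ($93), Santos→Lot D ($138) — total 150+93+138 = $381.
Column-greedy (each lot in turn goes to its best remaining collector) gives $303, worse by 78.
Swapping Santos↔Ivanova (Santos→Lot G $55, Ivanova→Lot D $129) loses 47.

Maximum total: $381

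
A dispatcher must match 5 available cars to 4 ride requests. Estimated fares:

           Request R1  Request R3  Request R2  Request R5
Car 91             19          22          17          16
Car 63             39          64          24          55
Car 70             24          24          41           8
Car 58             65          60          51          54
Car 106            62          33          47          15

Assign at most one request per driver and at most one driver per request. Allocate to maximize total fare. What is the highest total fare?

Max total: $221

This is the linear assignment problem.
Optimal: Car 106→Request R1 ($62), Car 63→Request R3 ($64), Car 70→Request R2 ($41), Car 58→Request R5 ($54) — total 62+64+41+54 = $221.
Next-best assignment: Car 106→Request R1, Car 58→Request R3, Car 70→Request R2, Car 63→Request R5 = $218.
Checked against all permutations: $221 is optimal.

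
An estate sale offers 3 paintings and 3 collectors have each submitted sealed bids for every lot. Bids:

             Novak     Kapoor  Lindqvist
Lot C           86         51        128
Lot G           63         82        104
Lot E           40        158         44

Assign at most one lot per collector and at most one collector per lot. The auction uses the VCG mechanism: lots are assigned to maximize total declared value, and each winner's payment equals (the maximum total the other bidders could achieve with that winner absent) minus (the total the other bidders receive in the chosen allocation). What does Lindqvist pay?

Efficient allocation: Novak→Lot G ($63), Kapoor→Lot E ($158), Lindqvist→Lot C ($128); total welfare W = $349.
Lindqvist receives Lot C at value $128, so the others get W − 128 = $221.
Without Lindqvist: best allocation of the remaining 2 bidders over all 3 lots is Novak→Lot C ($86), Kapoor→Lot E ($158), total $244.
VCG payment = (others' best without Lindqvist) − (others' welfare with Lindqvist) = 244 − 221 = $23.

Lindqvist pays $23.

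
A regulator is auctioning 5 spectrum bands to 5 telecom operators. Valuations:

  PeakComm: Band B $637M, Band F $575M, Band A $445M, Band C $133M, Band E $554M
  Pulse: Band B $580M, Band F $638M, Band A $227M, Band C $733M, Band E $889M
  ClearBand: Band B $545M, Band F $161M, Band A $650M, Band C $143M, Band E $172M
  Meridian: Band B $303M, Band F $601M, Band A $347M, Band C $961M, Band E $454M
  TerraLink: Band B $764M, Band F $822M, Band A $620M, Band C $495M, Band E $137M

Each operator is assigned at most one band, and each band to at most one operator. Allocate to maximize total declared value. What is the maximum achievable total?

This is a one-to-one assignment (maximum-weight bipartite matching).
Optimal: PeakComm→Band B ($637M), Pulse→Band E ($889M), ClearBand→Band A ($650M), Meridian→Band C ($961M), TerraLink→Band F ($822M) — total 637+889+650+961+822 = $3959M.
Column-greedy (each band in turn goes to its best remaining operator) gives $3567M, worse by 392.
Swapping ClearBand↔TerraLink (ClearBand→Band F $161M, TerraLink→Band A $620M) loses 691.

Maximum total: $3959M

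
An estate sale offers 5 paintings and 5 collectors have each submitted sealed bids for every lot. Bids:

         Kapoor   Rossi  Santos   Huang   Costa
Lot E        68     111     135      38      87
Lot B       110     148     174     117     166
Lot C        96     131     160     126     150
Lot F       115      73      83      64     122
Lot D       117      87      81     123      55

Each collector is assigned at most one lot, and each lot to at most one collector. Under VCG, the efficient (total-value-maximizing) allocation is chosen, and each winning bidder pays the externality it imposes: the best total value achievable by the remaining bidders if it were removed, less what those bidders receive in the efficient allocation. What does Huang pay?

Efficient allocation: Kapoor→Lot F ($115), Rossi→Lot E ($111), Santos→Lot C ($160), Huang→Lot D ($123), Costa→Lot B ($166); total welfare W = $675.
Huang receives Lot D at value $123, so the others get W − 123 = $552.
Without Huang: best allocation of the remaining 4 bidders over all 5 lots is Kapoor→Lot D ($117), Rossi→Lot E ($111), Santos→Lot C ($160), Costa→Lot B ($166), total $554.
VCG payment = (others' best without Huang) − (others' welfare with Huang) = 554 − 552 = $2.

Huang pays $2.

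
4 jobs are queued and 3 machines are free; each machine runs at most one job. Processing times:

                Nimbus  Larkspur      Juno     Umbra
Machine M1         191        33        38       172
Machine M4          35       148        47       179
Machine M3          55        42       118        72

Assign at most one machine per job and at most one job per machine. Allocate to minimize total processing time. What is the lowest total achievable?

Min total: 115 min

Optimal: Juno→Machine M1 (38 min), Nimbus→Machine M4 (35 min), Larkspur→Machine M3 (42 min) — total 38+35+42 = 115 min.
Next-best assignment: Larkspur→Machine M1, Juno→Machine M4, Nimbus→Machine M3 = 135 min.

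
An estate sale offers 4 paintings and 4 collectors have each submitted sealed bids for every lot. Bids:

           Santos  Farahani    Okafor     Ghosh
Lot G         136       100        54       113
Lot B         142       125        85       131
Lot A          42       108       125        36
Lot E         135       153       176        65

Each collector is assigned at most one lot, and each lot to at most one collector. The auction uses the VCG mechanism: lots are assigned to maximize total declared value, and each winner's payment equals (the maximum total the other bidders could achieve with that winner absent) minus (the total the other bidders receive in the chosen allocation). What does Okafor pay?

Okafor pays $45.

Efficient allocation: Santos→Lot G ($136), Farahani→Lot A ($108), Okafor→Lot E ($176), Ghosh→Lot B ($131); total welfare W = $551.
Okafor receives Lot E at value $176, so the others get W − 176 = $375.
Without Okafor: best allocation of the remaining 3 bidders over all 4 lots is Santos→Lot G ($136), Farahani→Lot E ($153), Ghosh→Lot B ($131), total $420.
VCG payment = (others' best without Okafor) − (others' welfare with Okafor) = 420 − 375 = $45.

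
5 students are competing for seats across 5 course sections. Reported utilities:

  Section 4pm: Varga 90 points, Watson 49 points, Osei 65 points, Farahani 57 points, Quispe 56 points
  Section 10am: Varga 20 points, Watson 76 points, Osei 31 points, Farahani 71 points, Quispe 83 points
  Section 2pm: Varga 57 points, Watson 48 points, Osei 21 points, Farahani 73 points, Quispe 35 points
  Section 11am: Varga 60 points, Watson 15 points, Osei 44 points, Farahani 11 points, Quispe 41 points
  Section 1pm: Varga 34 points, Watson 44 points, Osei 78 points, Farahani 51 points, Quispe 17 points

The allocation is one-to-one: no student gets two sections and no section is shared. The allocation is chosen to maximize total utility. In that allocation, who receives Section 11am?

This is the linear assignment problem.
Optimal: Varga→Section 4pm (90 points), Watson→Section 10am (76 points), Osei→Section 1pm (78 points), Farahani→Section 2pm (73 points), Quispe→Section 11am (41 points) — total 90+76+78+73+41 = 358 points.
Next-best assignment: Varga→Section 11am, Watson→Section 4pm, Osei→Section 1pm, Farahani→Section 2pm, Quispe→Section 10am = 343 points.
Quispe's own top section is Section 10am (83 points), but forcing Quispe→Section 10am and reassigning the rest optimally gives only 343 points — worse by 15.

Quispe receives Section 11am.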